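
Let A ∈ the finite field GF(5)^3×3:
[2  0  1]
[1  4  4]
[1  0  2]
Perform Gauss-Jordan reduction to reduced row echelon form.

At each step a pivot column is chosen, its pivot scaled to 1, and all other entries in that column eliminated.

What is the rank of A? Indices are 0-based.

rank = 3

step 1: normalize row 0 (÷2) = (1, 0, 3)
  row 1: subtract 1×row0 = (0, 4, 1)
  row 2: subtract 1×row0 = (0, 0, 4)
step 2: normalize row 1 (÷4) = (0, 1, 4)
step 3: normalize row 2 (÷4) = (0, 0, 1)
  row 0: subtract 3×row2 = (1, 0, 0)
  row 1: subtract 4×row2 = (0, 1, 0)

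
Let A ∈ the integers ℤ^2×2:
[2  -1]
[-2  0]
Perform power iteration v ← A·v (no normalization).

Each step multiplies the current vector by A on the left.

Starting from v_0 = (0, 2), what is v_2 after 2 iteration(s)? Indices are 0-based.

v_2 = (-4, 4)

v_0 = (0, 2).
v_1 = A·v_0 = (-2, 0).
v_2 = A·v_1 = (-4, 4).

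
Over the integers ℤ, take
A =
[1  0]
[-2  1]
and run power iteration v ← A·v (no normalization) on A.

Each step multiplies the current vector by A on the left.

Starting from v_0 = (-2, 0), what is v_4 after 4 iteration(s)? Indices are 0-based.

v_0 = (-2, 0).
v_1 = A·v_0 = (-2, 4).
v_2 = A·v_1 = (-2, 8).
v_3 = A·v_2 = (-2, 12).
v_4 = A·v_3 = (-2, 16).

v_4 = (-2, 16)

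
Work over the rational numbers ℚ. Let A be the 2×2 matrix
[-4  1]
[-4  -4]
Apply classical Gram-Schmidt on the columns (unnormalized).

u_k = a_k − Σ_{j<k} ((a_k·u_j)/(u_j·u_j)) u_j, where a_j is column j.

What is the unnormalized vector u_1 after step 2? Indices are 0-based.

u_1 = (5/2, -5/2)

Step 1: u_0 = a_0 = (-4, -4).
Step 2: u_1 = a_1 − (3/8)·u_0 = (5/2, -5/2).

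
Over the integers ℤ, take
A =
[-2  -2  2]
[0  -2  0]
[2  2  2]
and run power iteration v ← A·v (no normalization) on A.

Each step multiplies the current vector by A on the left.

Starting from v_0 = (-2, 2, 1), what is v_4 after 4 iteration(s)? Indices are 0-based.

v_0 = (-2, 2, 1).
v_1 = A·v_0 = (2, -4, 2).
v_2 = A·v_1 = (8, 8, 0).
v_3 = A·v_2 = (-32, -16, 32).
v_4 = A·v_3 = (160, 32, -32).

v_4 = (160, 32, -32)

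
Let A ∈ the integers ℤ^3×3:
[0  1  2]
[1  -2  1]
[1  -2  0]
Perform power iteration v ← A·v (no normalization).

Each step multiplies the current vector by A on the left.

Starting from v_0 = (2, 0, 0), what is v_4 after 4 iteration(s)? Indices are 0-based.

v_4 = (26, -12, -22)

v_0 = (2, 0, 0).
v_1 = A·v_0 = (0, 2, 2).
v_2 = A·v_1 = (6, -2, -4).
v_3 = A·v_2 = (-10, 6, 10).
v_4 = A·v_3 = (26, -12, -22).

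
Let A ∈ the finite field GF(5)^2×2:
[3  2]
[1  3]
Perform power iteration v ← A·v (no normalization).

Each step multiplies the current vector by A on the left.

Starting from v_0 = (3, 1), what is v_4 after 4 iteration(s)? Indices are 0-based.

v_0 = (3, 1).
v_1 = A·v_0 = (1, 1).
v_2 = A·v_1 = (0, 4).
v_3 = A·v_2 = (3, 2).
v_4 = A·v_3 = (3, 4).

v_4 = (3, 4)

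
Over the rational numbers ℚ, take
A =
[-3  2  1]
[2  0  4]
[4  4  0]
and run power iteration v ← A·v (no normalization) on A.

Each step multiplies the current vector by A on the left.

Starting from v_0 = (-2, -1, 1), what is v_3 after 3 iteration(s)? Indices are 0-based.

v_3 = (25, 26, -260)

v_0 = (-2, -1, 1).
v_1 = A·v_0 = (5, 0, -12).
v_2 = A·v_1 = (-27, -38, 20).
v_3 = A·v_2 = (25, 26, -260).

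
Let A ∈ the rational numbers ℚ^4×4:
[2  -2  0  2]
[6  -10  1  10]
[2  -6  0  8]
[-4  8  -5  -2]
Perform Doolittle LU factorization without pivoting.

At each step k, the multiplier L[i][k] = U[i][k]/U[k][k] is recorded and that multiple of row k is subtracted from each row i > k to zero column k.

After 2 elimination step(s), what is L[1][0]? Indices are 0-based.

L[1][0] = 3

[col 0] pivot 2
  R1 -= 3*R0 → (0, -4, 1, 4)  (L[1][0] := 3)
  R2 -= 1*R0 → (0, -4, 0, 6)  (L[2][0] := 1)
  R3 -= -2*R0 → (0, 4, -5, 2)  (L[3][0] := -2)
[col 1] pivot -4
  R2 -= 1*R1 → (0, 0, -1, 2)  (L[2][1] := 1)
  R3 -= -1*R1 → (0, 0, -4, 6)  (L[3][1] := -1)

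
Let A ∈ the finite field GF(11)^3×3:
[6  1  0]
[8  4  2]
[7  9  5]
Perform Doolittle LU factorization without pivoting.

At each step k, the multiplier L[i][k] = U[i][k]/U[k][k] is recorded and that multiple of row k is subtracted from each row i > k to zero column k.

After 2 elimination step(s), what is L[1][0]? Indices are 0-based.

[col 0] pivot 6
  R1 -= 5*R0 → (0, 10, 2)  (L[1][0] := 5)
  R2 -= 3*R0 → (0, 6, 5)  (L[2][0] := 3)
[col 1] pivot 10
  R2 -= 5*R1 → (0, 0, 6)  (L[2][1] := 5)

L[1][0] = 5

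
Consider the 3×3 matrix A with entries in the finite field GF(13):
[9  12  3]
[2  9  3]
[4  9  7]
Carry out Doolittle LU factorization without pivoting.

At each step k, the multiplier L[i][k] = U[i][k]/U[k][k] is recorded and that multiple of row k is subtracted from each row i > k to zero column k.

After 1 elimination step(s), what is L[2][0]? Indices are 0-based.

[col 0] pivot 9
  R1 -= 6*R0 → (0, 2, 11)  (L[1][0] := 6)
  R2 -= 12*R0 → (0, 8, 10)  (L[2][0] := 12)

L[2][0] = 12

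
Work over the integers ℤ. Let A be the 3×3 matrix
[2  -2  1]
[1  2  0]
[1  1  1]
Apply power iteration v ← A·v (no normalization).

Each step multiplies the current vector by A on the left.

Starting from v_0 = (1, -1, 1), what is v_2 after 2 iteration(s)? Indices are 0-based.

v_2 = (13, 3, 5)

v_0 = (1, -1, 1).
v_1 = A·v_0 = (5, -1, 1).
v_2 = A·v_1 = (13, 3, 5).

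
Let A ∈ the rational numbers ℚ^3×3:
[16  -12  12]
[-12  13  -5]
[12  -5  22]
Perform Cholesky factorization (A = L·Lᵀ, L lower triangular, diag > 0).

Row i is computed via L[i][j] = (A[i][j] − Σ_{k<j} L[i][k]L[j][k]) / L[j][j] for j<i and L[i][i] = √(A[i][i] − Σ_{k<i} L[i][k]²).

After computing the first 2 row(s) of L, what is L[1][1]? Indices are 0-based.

Step 1: L[0][0] = √(16) = 4.
  L[1][0] = (-12) / L[0][0] = -3.
Step 2: L[1][1] = √(4) = 2.

L[1][1] = 2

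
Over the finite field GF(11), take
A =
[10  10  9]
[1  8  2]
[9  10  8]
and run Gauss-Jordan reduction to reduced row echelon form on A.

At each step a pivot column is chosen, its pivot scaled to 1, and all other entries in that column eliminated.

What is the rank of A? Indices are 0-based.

[1] R0 /= 10  ⇒  (1, 1, 2)
     R1 -= 1·R0  ⇒  (0, 7, 0)
     R2 -= 9·R0  ⇒  (0, 1, 1)
[2] R1 /= 7  ⇒  (0, 1, 0)
     R0 -= 1·R1  ⇒  (1, 0, 2)
     R2 -= 1·R1  ⇒  (0, 0, 1)
[3] R2 /= 1  ⇒  (0, 0, 1)
     R0 -= 2·R2  ⇒  (1, 0, 0)

rank = 3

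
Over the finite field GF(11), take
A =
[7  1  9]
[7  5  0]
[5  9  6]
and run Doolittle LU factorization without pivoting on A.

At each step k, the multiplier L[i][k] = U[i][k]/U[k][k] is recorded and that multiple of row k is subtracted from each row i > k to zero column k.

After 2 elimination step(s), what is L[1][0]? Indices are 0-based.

L[1][0] = 1

k=0: U[0][0]=7
  eliminate (1,0): mult=1, new row 1: (0, 4, 2); set L[1][0]=1
  eliminate (2,0): mult=7, new row 2: (0, 2, 9); set L[2][0]=7
k=1: U[1][1]=4
  eliminate (2,1): mult=6, new row 2: (0, 0, 8); set L[2][1]=6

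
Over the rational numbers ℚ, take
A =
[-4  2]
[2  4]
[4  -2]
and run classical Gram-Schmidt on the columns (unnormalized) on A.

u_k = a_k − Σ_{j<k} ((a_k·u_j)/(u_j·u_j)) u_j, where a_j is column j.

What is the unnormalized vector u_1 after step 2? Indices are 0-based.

Step 1: u_0 = a_0 = (-4, 2, 4).
Step 2: u_1 = a_1 − (-2/9)·u_0 = (10/9, 40/9, -10/9).

u_1 = (10/9, 40/9, -10/9)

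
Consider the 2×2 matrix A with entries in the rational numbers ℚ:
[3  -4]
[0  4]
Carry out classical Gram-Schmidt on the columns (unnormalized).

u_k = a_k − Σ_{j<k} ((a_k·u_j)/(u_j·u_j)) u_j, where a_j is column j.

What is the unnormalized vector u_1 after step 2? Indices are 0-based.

u_1 = (0, 4)

Step 1: u_0 = a_0 = (3, 0).
Step 2: u_1 = a_1 − (-4/3)·u_0 = (0, 4).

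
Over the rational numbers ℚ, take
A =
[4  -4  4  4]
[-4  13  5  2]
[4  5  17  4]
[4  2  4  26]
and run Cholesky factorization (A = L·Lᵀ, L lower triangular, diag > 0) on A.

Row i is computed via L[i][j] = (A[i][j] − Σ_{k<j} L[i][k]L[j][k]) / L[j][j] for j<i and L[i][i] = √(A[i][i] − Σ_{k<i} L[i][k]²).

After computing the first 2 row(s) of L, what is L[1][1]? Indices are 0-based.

Step 1: L[0][0] = √(4) = 2.
  L[1][0] = (-4) / L[0][0] = -2.
Step 2: L[1][1] = √(9) = 3.

L[1][1] = 3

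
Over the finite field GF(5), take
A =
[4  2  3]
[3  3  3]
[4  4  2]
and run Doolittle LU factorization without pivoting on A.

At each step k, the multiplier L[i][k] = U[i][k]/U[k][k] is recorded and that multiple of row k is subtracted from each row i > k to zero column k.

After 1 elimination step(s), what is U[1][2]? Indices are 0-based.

k=0: U[0][0]=4
  eliminate (1,0): mult=2, new row 1: (0, 4, 2); set L[1][0]=2
  eliminate (2,0): mult=1, new row 2: (0, 2, 4); set L[2][0]=1

U[1][2] = 2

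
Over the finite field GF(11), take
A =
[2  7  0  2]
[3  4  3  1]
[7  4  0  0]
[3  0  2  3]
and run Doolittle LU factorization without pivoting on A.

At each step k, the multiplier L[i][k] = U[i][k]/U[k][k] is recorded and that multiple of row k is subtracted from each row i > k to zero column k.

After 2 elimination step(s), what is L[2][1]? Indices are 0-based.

L[2][1] = 4

[col 0] pivot 2
  R1 -= 7*R0 → (0, 10, 3, 9)  (L[1][0] := 7)
  R2 -= 9*R0 → (0, 7, 0, 4)  (L[2][0] := 9)
  R3 -= 7*R0 → (0, 6, 2, 0)  (L[3][0] := 7)
[col 1] pivot 10
  R2 -= 4*R1 → (0, 0, 10, 1)  (L[2][1] := 4)
  R3 -= 5*R1 → (0, 0, 9, 10)  (L[3][1] := 5)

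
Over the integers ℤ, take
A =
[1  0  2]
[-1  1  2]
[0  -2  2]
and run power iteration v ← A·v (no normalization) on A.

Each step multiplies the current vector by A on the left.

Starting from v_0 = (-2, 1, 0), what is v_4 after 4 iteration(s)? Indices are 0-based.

v_4 = (-70, -31, -18)

v_0 = (-2, 1, 0).
v_1 = A·v_0 = (-2, 3, -2).
v_2 = A·v_1 = (-6, 1, -10).
v_3 = A·v_2 = (-26, -13, -22).
v_4 = A·v_3 = (-70, -31, -18).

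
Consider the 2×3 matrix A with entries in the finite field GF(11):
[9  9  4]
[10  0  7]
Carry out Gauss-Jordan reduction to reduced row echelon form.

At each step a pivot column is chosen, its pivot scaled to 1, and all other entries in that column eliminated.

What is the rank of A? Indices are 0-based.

step 1: normalize row 0 (÷9) = (1, 1, 9)
  row 1: subtract 10×row0 = (0, 1, 5)
step 2: normalize row 1 (÷1) = (0, 1, 5)
  row 0: subtract 1×row1 = (1, 0, 4)

rank = 2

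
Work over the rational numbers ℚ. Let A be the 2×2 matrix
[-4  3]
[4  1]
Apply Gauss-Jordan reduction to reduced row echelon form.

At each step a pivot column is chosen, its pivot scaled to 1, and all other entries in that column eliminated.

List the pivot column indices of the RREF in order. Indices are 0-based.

pivot columns: 0, 1

[1] R0 /= -4  ⇒  (1, -3/4)
     R1 -= 4·R0  ⇒  (0, 4)
[2] R1 /= 4  ⇒  (0, 1)
     R0 -= -3/4·R1  ⇒  (1, 0)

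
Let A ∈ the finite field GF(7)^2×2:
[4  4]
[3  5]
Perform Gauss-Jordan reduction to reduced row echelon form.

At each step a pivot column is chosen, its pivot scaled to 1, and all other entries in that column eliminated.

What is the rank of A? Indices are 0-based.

pivot(0,0)=4: scale R0 → (1, 1)
  clear (1,0): R1 −= (3)R0 → (0, 2)
pivot(1,1)=2: scale R1 → (0, 1)
  clear (0,1): R0 −= (1)R1 → (1, 0)

rank = 2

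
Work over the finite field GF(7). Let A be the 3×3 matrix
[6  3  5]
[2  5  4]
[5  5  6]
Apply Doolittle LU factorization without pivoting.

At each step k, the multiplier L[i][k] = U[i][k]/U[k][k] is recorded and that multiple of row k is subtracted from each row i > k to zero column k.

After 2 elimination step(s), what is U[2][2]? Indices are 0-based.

U[2][2] = 3

k=0: U[0][0]=6
  eliminate (1,0): mult=5, new row 1: (0, 4, 0); set L[1][0]=5
  eliminate (2,0): mult=2, new row 2: (0, 6, 3); set L[2][0]=2
k=1: U[1][1]=4
  eliminate (2,1): mult=5, new row 2: (0, 0, 3); set L[2][1]=5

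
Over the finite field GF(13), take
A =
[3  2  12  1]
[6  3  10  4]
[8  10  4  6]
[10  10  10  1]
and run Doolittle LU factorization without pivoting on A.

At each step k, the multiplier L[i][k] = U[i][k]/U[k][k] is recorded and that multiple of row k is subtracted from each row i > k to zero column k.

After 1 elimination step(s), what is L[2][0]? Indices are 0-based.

L[2][0] = 7

[col 0] pivot 3
  R1 -= 2*R0 → (0, 12, 12, 2)  (L[1][0] := 2)
  R2 -= 7*R0 → (0, 9, 11, 12)  (L[2][0] := 7)
  R3 -= 12*R0 → (0, 12, 9, 2)  (L[3][0] := 12)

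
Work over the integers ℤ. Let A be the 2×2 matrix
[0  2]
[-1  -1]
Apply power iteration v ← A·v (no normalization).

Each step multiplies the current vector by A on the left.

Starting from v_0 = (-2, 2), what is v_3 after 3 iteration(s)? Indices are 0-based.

v_3 = (-8, 4)

v_0 = (-2, 2).
v_1 = A·v_0 = (4, 0).
v_2 = A·v_1 = (0, -4).
v_3 = A·v_2 = (-8, 4).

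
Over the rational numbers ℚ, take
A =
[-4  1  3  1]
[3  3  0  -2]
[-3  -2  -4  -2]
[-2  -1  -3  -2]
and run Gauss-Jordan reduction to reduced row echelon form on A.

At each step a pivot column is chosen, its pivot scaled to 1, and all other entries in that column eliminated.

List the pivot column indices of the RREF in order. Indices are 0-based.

pivot columns: 0, 1, 2, 3

pivot(0,0)=-4: scale R0 → (1, -1/4, -3/4, -1/4)
  clear (1,0): R1 −= (3)R0 → (0, 15/4, 9/4, -5/4)
  clear (2,0): R2 −= (-3)R0 → (0, -11/4, -25/4, -11/4)
  clear (3,0): R3 −= (-2)R0 → (0, -3/2, -9/2, -5/2)
pivot(1,1)=15/4: scale R1 → (0, 1, 3/5, -1/3)
  clear (0,1): R0 −= (-1/4)R1 → (1, 0, -3/5, -1/3)
  clear (2,1): R2 −= (-11/4)R1 → (0, 0, -23/5, -11/3)
  clear (3,1): R3 −= (-3/2)R1 → (0, 0, -18/5, -3)
pivot(2,2)=-23/5: scale R2 → (0, 0, 1, 55/69)
  clear (0,2): R0 −= (-3/5)R2 → (1, 0, 0, 10/69)
  clear (1,2): R1 −= (3/5)R2 → (0, 1, 0, -56/69)
  clear (3,2): R3 −= (-18/5)R2 → (0, 0, 0, -3/23)
pivot(3,3)=-3/23: scale R3 → (0, 0, 0, 1)
  clear (0,3): R0 −= (10/69)R3 → (1, 0, 0, 0)
  clear (1,3): R1 −= (-56/69)R3 → (0, 1, 0, 0)
  clear (2,3): R2 −= (55/69)R3 → (0, 0, 1, 0)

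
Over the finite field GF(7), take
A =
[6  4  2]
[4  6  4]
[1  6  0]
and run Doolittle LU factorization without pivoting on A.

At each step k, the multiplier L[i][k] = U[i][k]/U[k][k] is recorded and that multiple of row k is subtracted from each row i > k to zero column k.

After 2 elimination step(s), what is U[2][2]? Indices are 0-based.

U[2][2] = 1

[col 0] pivot 6
  R1 -= 3*R0 → (0, 1, 5)  (L[1][0] := 3)
  R2 -= 6*R0 → (0, 3, 2)  (L[2][0] := 6)
[col 1] pivot 1
  R2 -= 3*R1 → (0, 0, 1)  (L[2][1] := 3)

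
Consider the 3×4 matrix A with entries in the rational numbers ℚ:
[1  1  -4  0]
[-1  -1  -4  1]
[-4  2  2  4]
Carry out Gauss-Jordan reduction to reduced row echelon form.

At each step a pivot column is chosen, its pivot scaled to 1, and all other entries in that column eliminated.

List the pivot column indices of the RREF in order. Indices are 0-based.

step 1: normalize row 0 (÷1) = (1, 1, -4, 0)
  row 1: subtract -1×row0 = (0, 0, -8, 1)
  row 2: subtract -4×row0 = (0, 6, -14, 4)
step 2: exchange rows 1,2
step 2: normalize row 1 (÷6) = (0, 1, -7/3, 2/3)
  row 0: subtract 1×row1 = (1, 0, -5/3, -2/3)
step 3: normalize row 2 (÷-8) = (0, 0, 1, -1/8)
  row 0: subtract -5/3×row2 = (1, 0, 0, -7/8)
  row 1: subtract -7/3×row2 = (0, 1, 0, 3/8)

pivot columns: 0, 1, 2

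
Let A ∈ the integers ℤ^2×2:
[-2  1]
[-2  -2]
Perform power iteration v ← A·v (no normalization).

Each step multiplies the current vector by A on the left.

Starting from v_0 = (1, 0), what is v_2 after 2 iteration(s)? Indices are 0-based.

v_2 = (2, 8)

v_0 = (1, 0).
v_1 = A·v_0 = (-2, -2).
v_2 = A·v_1 = (2, 8).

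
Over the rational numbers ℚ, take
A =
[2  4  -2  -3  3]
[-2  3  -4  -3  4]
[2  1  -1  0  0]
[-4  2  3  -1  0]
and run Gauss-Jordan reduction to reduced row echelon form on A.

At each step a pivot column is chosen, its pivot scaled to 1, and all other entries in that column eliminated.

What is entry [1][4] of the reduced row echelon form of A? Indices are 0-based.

M[1][4] = -1/5

pivot(0,0)=2: scale R0 → (1, 2, -1, -3/2, 3/2)
  clear (1,0): R1 −= (-2)R0 → (0, 7, -6, -6, 7)
  clear (2,0): R2 −= (2)R0 → (0, -3, 1, 3, -3)
  clear (3,0): R3 −= (-4)R0 → (0, 10, -1, -7, 6)
pivot(1,1)=7: scale R1 → (0, 1, -6/7, -6/7, 1)
  clear (0,1): R0 −= (2)R1 → (1, 0, 5/7, 3/14, -1/2)
  clear (2,1): R2 −= (-3)R1 → (0, 0, -11/7, 3/7, 0)
  clear (3,1): R3 −= (10)R1 → (0, 0, 53/7, 11/7, -4)
pivot(2,2)=-11/7: scale R2 → (0, 0, 1, -3/11, 0)
  clear (0,2): R0 −= (5/7)R2 → (1, 0, 0, 9/22, -1/2)
  clear (1,2): R1 −= (-6/7)R2 → (0, 1, 0, -12/11, 1)
  clear (3,2): R3 −= (53/7)R2 → (0, 0, 0, 40/11, -4)
pivot(3,3)=40/11: scale R3 → (0, 0, 0, 1, -11/10)
  clear (0,3): R0 −= (9/22)R3 → (1, 0, 0, 0, -1/20)
  clear (1,3): R1 −= (-12/11)R3 → (0, 1, 0, 0, -1/5)
  clear (2,3): R2 −= (-3/11)R3 → (0, 0, 1, 0, -3/10)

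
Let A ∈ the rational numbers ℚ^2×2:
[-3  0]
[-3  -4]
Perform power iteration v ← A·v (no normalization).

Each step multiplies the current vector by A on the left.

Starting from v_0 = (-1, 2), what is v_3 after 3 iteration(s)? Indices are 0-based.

v_0 = (-1, 2).
v_1 = A·v_0 = (3, -5).
v_2 = A·v_1 = (-9, 11).
v_3 = A·v_2 = (27, -17).

v_3 = (27, -17)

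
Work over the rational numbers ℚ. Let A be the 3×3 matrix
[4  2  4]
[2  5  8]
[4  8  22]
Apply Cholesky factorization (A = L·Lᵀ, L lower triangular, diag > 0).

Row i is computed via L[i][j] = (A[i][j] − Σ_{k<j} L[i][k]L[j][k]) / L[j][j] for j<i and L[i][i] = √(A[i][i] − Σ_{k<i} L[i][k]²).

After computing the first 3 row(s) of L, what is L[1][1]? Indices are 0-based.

L[1][1] = 2

Step 1: L[0][0] = √(4) = 2.
  L[1][0] = (2) / L[0][0] = 1.
Step 2: L[1][1] = √(4) = 2.
  L[2][0] = (4) / L[0][0] = 2.
  L[2][1] = (6) / L[1][1] = 3.
Step 3: L[2][2] = √(9) = 3.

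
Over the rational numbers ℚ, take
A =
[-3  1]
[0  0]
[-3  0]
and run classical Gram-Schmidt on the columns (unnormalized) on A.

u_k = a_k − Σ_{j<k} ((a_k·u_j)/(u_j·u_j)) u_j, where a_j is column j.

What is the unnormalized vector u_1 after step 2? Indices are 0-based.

u_1 = (1/2, 0, -1/2)

Step 1: u_0 = a_0 = (-3, 0, -3).
Step 2: u_1 = a_1 − (-1/6)·u_0 = (1/2, 0, -1/2).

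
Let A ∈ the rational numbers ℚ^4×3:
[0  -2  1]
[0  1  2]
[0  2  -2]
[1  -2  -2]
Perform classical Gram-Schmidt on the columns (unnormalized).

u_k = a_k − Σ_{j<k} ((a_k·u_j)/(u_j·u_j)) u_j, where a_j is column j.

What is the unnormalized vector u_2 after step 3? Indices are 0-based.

Step 1: u_0 = a_0 = (0, 0, 0, 1).
Step 2: u_1 = a_1 − (-2)·u_0 = (-2, 1, 2, 0).
Step 3: u_2 = a_2 − (-2)·u_0 − (-4/9)·u_1 = (1/9, 22/9, -10/9, 0).

u_2 = (1/9, 22/9, -10/9, 0)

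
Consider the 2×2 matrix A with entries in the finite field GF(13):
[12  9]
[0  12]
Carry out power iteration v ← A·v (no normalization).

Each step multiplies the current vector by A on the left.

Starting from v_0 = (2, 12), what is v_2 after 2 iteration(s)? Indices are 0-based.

v_2 = (7, 12)

v_0 = (2, 12).
v_1 = A·v_0 = (2, 1).
v_2 = A·v_1 = (7, 12).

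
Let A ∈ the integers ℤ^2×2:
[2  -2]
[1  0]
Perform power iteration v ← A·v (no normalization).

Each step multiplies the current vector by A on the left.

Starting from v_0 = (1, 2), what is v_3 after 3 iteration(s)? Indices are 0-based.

v_0 = (1, 2).
v_1 = A·v_0 = (-2, 1).
v_2 = A·v_1 = (-6, -2).
v_3 = A·v_2 = (-8, -6).

v_3 = (-8, -6)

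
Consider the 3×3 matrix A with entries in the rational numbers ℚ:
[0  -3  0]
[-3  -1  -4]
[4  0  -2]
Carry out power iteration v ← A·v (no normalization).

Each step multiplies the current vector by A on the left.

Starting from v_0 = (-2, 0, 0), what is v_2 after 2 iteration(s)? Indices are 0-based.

v_2 = (-18, 26, 16)

v_0 = (-2, 0, 0).
v_1 = A·v_0 = (0, 6, -8).
v_2 = A·v_1 = (-18, 26, 16).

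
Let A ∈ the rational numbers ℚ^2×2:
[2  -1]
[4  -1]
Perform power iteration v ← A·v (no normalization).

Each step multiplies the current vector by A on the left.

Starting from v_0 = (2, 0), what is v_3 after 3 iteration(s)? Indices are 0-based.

v_0 = (2, 0).
v_1 = A·v_0 = (4, 8).
v_2 = A·v_1 = (0, 8).
v_3 = A·v_2 = (-8, -8).

v_3 = (-8, -8)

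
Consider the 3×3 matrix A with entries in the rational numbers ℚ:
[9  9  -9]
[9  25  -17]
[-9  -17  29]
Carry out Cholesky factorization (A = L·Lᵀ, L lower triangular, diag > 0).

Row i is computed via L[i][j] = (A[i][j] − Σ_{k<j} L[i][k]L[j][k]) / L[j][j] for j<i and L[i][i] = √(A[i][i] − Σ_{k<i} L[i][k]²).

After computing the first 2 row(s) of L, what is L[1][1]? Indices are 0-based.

Step 1: L[0][0] = √(9) = 3.
  L[1][0] = (9) / L[0][0] = 3.
Step 2: L[1][1] = √(16) = 4.

L[1][1] = 4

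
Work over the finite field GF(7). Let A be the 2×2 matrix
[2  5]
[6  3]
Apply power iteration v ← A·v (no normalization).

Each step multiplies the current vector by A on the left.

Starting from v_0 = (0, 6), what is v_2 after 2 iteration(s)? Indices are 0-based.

v_2 = (3, 3)

v_0 = (0, 6).
v_1 = A·v_0 = (2, 4).
v_2 = A·v_1 = (3, 3).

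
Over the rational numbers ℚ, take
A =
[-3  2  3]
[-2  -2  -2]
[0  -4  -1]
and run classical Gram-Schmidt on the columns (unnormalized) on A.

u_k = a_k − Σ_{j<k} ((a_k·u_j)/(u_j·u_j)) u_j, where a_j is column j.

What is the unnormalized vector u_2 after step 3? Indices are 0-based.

u_2 = (76/77, -114/77, 95/77)

Step 1: u_0 = a_0 = (-3, -2, 0).
Step 2: u_1 = a_1 − (-2/13)·u_0 = (20/13, -30/13, -4).
Step 3: u_2 = a_2 − (-5/13)·u_0 − (43/77)·u_1 = (76/77, -114/77, 95/77).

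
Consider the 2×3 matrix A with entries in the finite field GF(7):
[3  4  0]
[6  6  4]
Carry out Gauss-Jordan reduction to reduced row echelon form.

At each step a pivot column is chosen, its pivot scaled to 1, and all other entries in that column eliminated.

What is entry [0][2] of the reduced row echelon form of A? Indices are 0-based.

step 1: normalize row 0 (÷3) = (1, 6, 0)
  row 1: subtract 6×row0 = (0, 5, 4)
step 2: normalize row 1 (÷5) = (0, 1, 5)
  row 0: subtract 6×row1 = (1, 0, 5)

M[0][2] = 5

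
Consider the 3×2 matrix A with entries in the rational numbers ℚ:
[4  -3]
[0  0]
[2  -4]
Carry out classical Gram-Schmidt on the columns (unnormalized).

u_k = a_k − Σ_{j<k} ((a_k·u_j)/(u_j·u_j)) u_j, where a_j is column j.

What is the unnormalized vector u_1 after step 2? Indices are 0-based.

Step 1: u_0 = a_0 = (4, 0, 2).
Step 2: u_1 = a_1 − (-1)·u_0 = (1, 0, -2).

u_1 = (1, 0, -2)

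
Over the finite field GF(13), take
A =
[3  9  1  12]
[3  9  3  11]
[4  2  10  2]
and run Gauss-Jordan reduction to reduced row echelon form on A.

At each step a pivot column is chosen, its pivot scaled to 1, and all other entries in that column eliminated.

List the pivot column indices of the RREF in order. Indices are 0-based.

pivot(0,0)=3: scale R0 → (1, 3, 9, 4)
  clear (1,0): R1 −= (3)R0 → (0, 0, 2, 12)
  clear (2,0): R2 −= (4)R0 → (0, 3, 0, 12)
pivot(1,1): swap R1↔R2
pivot(1,1)=3: scale R1 → (0, 1, 0, 4)
  clear (0,1): R0 −= (3)R1 → (1, 0, 9, 5)
pivot(2,2)=2: scale R2 → (0, 0, 1, 6)
  clear (0,2): R0 −= (9)R2 → (1, 0, 0, 3)

pivot columns: 0, 1, 2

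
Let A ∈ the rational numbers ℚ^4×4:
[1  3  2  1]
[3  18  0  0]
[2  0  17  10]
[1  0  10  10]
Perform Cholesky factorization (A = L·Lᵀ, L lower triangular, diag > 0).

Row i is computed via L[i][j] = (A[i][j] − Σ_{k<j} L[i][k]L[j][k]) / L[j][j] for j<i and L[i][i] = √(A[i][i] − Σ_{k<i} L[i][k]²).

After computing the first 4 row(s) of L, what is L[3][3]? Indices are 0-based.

Step 1: L[0][0] = √(1) = 1.
  L[1][0] = (3) / L[0][0] = 3.
Step 2: L[1][1] = √(9) = 3.
  L[2][0] = (2) / L[0][0] = 2.
  L[2][1] = (-6) / L[1][1] = -2.
Step 3: L[2][2] = √(9) = 3.
  L[3][0] = (1) / L[0][0] = 1.
  L[3][1] = (-3) / L[1][1] = -1.
  L[3][2] = (6) / L[2][2] = 2.
Step 4: L[3][3] = √(4) = 2.

L[3][3] = 2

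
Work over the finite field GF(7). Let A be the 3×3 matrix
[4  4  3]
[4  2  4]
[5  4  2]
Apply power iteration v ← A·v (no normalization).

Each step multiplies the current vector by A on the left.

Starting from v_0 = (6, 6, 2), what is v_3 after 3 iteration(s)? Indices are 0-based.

v_3 = (4, 5, 1)

v_0 = (6, 6, 2).
v_1 = A·v_0 = (5, 2, 2).
v_2 = A·v_1 = (6, 4, 2).
v_3 = A·v_2 = (4, 5, 1).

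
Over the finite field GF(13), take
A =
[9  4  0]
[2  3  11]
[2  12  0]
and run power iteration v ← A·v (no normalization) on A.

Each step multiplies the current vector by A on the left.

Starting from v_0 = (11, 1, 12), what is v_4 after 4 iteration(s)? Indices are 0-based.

v_4 = (3, 10, 8)

v_0 = (11, 1, 12).
v_1 = A·v_0 = (12, 1, 8).
v_2 = A·v_1 = (8, 11, 10).
v_3 = A·v_2 = (12, 3, 5).
v_4 = A·v_3 = (3, 10, 8).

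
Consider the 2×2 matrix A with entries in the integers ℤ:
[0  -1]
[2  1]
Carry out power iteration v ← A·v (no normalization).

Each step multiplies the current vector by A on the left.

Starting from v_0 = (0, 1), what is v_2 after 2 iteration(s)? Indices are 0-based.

v_0 = (0, 1).
v_1 = A·v_0 = (-1, 1).
v_2 = A·v_1 = (-1, -1).

v_2 = (-1, -1)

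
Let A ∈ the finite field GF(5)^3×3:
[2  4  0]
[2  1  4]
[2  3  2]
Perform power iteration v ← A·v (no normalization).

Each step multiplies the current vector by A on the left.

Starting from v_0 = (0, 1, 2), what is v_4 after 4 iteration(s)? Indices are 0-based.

v_4 = (2, 4, 0)

v_0 = (0, 1, 2).
v_1 = A·v_0 = (4, 4, 2).
v_2 = A·v_1 = (4, 0, 4).
v_3 = A·v_2 = (3, 4, 1).
v_4 = A·v_3 = (2, 4, 0).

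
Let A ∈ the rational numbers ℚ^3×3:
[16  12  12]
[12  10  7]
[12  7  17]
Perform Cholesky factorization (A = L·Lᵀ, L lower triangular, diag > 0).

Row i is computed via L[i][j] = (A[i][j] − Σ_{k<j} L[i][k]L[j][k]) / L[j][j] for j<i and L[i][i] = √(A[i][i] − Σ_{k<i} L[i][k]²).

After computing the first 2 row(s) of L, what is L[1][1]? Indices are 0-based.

Step 1: L[0][0] = √(16) = 4.
  L[1][0] = (12) / L[0][0] = 3.
Step 2: L[1][1] = √(1) = 1.

L[1][1] = 1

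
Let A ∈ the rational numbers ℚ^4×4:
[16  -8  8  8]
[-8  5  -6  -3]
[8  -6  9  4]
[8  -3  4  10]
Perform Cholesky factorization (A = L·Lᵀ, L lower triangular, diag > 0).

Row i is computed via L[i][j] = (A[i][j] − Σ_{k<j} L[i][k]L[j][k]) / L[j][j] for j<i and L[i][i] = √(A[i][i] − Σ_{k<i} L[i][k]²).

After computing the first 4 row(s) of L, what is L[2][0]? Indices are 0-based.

L[2][0] = 2

Step 1: L[0][0] = √(16) = 4.
  L[1][0] = (-8) / L[0][0] = -2.
Step 2: L[1][1] = √(1) = 1.
  L[2][0] = (8) / L[0][0] = 2.
  L[2][1] = (-2) / L[1][1] = -2.
Step 3: L[2][2] = √(1) = 1.
  L[3][0] = (8) / L[0][0] = 2.
  L[3][1] = (1) / L[1][1] = 1.
  L[3][2] = (2) / L[2][2] = 2.
Step 4: L[3][3] = √(1) = 1.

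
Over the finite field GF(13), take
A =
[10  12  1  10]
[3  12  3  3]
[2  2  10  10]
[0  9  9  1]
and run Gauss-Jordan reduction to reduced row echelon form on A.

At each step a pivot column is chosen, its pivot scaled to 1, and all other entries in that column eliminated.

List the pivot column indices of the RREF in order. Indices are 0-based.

step 1: normalize row 0 (÷10) = (1, 9, 4, 1)
  row 1: subtract 3×row0 = (0, 11, 4, 0)
  row 2: subtract 2×row0 = (0, 10, 2, 8)
step 2: normalize row 1 (÷11) = (0, 1, 11, 0)
  row 0: subtract 9×row1 = (1, 0, 9, 1)
  row 2: subtract 10×row1 = (0, 0, 9, 8)
  row 3: subtract 9×row1 = (0, 0, 1, 1)
step 3: normalize row 2 (÷9) = (0, 0, 1, 11)
  row 0: subtract 9×row2 = (1, 0, 0, 6)
  row 1: subtract 11×row2 = (0, 1, 0, 9)
  row 3: subtract 1×row2 = (0, 0, 0, 3)
step 4: normalize row 3 (÷3) = (0, 0, 0, 1)
  row 0: subtract 6×row3 = (1, 0, 0, 0)
  row 1: subtract 9×row3 = (0, 1, 0, 0)
  row 2: subtract 11×row3 = (0, 0, 1, 0)

pivot columns: 0, 1, 2, 3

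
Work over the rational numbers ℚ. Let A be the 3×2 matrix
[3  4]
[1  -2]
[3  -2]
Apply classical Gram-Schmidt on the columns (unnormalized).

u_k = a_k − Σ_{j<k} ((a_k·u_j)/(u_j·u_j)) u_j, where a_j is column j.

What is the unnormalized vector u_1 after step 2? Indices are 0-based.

Step 1: u_0 = a_0 = (3, 1, 3).
Step 2: u_1 = a_1 − (4/19)·u_0 = (64/19, -42/19, -50/19).

u_1 = (64/19, -42/19, -50/19)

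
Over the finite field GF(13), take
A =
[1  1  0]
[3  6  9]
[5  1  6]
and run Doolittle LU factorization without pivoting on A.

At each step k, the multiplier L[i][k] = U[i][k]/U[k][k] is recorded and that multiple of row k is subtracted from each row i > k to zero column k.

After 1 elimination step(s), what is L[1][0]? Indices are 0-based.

L[1][0] = 3

[col 0] pivot 1
  R1 -= 3*R0 → (0, 3, 9)  (L[1][0] := 3)
  R2 -= 5*R0 → (0, 9, 6)  (L[2][0] := 5)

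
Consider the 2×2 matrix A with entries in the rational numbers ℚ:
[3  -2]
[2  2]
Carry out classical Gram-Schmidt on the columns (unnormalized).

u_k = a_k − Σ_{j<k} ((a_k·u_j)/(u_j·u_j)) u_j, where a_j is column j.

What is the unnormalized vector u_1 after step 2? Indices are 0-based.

Step 1: u_0 = a_0 = (3, 2).
Step 2: u_1 = a_1 − (-2/13)·u_0 = (-20/13, 30/13).

u_1 = (-20/13, 30/13)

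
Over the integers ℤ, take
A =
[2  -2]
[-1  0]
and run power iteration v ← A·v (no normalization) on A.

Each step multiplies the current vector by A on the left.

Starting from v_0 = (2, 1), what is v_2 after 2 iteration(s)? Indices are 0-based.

v_2 = (8, -2)

v_0 = (2, 1).
v_1 = A·v_0 = (2, -2).
v_2 = A·v_1 = (8, -2).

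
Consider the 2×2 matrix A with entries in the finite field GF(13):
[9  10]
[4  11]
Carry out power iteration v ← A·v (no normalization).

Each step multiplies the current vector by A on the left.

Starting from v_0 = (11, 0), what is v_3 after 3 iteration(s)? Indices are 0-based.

v_3 = (5, 2)

v_0 = (11, 0).
v_1 = A·v_0 = (8, 5).
v_2 = A·v_1 = (5, 9).
v_3 = A·v_2 = (5, 2).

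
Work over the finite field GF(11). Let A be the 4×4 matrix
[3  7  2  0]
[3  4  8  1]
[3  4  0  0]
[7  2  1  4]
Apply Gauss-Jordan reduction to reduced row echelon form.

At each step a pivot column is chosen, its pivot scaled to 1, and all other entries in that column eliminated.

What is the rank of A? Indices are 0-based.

pivot(0,0)=3: scale R0 → (1, 6, 8, 0)
  clear (1,0): R1 −= (3)R0 → (0, 8, 6, 1)
  clear (2,0): R2 −= (3)R0 → (0, 8, 9, 0)
  clear (3,0): R3 −= (7)R0 → (0, 4, 0, 4)
pivot(1,1)=8: scale R1 → (0, 1, 9, 7)
  clear (0,1): R0 −= (6)R1 → (1, 0, 9, 2)
  clear (2,1): R2 −= (8)R1 → (0, 0, 3, 10)
  clear (3,1): R3 −= (4)R1 → (0, 0, 8, 9)
pivot(2,2)=3: scale R2 → (0, 0, 1, 7)
  clear (0,2): R0 −= (9)R2 → (1, 0, 0, 5)
  clear (1,2): R1 −= (9)R2 → (0, 1, 0, 10)
  clear (3,2): R3 −= (8)R2 → (0, 0, 0, 8)
pivot(3,3)=8: scale R3 → (0, 0, 0, 1)
  clear (0,3): R0 −= (5)R3 → (1, 0, 0, 0)
  clear (1,3): R1 −= (10)R3 → (0, 1, 0, 0)
  clear (2,3): R2 −= (7)R3 → (0, 0, 1, 0)

rank = 4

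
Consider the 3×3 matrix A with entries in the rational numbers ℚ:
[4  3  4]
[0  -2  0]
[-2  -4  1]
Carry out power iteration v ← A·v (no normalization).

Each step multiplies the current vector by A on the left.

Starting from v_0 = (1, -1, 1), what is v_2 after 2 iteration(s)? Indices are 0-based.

v_0 = (1, -1, 1).
v_1 = A·v_0 = (5, 2, 3).
v_2 = A·v_1 = (38, -4, -15).

v_2 = (38, -4, -15)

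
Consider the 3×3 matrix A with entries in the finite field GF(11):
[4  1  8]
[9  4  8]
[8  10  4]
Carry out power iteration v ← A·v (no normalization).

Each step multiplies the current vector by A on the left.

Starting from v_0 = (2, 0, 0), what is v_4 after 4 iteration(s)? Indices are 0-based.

v_4 = (2, 1, 0)

v_0 = (2, 0, 0).
v_1 = A·v_0 = (8, 7, 5).
v_2 = A·v_1 = (2, 8, 0).
v_3 = A·v_2 = (5, 6, 8).
v_4 = A·v_3 = (2, 1, 0).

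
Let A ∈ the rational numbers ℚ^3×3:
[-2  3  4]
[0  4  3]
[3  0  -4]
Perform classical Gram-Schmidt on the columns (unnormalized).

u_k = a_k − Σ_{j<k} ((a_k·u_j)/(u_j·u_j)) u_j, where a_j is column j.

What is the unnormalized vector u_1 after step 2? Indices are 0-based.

u_1 = (27/13, 4, 18/13)

Step 1: u_0 = a_0 = (-2, 0, 3).
Step 2: u_1 = a_1 − (-6/13)·u_0 = (27/13, 4, 18/13).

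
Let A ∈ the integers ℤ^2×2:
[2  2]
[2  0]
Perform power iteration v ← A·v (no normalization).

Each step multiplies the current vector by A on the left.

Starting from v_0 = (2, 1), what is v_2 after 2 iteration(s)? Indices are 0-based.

v_2 = (20, 12)

v_0 = (2, 1).
v_1 = A·v_0 = (6, 4).
v_2 = A·v_1 = (20, 12).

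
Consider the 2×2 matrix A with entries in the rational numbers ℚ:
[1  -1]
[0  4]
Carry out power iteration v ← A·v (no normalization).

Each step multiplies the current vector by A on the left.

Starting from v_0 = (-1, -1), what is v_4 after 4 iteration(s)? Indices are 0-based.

v_0 = (-1, -1).
v_1 = A·v_0 = (0, -4).
v_2 = A·v_1 = (4, -16).
v_3 = A·v_2 = (20, -64).
v_4 = A·v_3 = (84, -256).

v_4 = (84, -256)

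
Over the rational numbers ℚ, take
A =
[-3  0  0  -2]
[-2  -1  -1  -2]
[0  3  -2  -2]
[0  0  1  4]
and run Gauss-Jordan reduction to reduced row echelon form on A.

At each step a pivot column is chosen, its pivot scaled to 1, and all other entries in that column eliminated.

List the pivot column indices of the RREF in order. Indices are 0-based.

step 1: normalize row 0 (÷-3) = (1, 0, 0, 2/3)
  row 1: subtract -2×row0 = (0, -1, -1, -2/3)
step 2: normalize row 1 (÷-1) = (0, 1, 1, 2/3)
  row 2: subtract 3×row1 = (0, 0, -5, -4)
step 3: normalize row 2 (÷-5) = (0, 0, 1, 4/5)
  row 1: subtract 1×row2 = (0, 1, 0, -2/15)
  row 3: subtract 1×row2 = (0, 0, 0, 16/5)
step 4: normalize row 3 (÷16/5) = (0, 0, 0, 1)
  row 0: subtract 2/3×row3 = (1, 0, 0, 0)
  row 1: subtract -2/15×row3 = (0, 1, 0, 0)
  row 2: subtract 4/5×row3 = (0, 0, 1, 0)

pivot columns: 0, 1, 2, 3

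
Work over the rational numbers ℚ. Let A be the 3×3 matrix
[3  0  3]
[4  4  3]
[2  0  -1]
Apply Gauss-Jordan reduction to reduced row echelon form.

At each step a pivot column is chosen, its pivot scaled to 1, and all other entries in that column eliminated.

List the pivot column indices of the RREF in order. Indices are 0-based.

pivot columns: 0, 1, 2

pivot(0,0)=3: scale R0 → (1, 0, 1)
  clear (1,0): R1 −= (4)R0 → (0, 4, -1)
  clear (2,0): R2 −= (2)R0 → (0, 0, -3)
pivot(1,1)=4: scale R1 → (0, 1, -1/4)
pivot(2,2)=-3: scale R2 → (0, 0, 1)
  clear (0,2): R0 −= (1)R2 → (1, 0, 0)
  clear (1,2): R1 −= (-1/4)R2 → (0, 1, 0)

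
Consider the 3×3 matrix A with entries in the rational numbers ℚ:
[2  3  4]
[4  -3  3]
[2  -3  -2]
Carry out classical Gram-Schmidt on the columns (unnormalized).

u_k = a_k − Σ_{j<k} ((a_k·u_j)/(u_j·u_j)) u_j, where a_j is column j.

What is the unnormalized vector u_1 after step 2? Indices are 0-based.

Step 1: u_0 = a_0 = (2, 4, 2).
Step 2: u_1 = a_1 − (-1/2)·u_0 = (4, -1, -2).

u_1 = (4, -1, -2)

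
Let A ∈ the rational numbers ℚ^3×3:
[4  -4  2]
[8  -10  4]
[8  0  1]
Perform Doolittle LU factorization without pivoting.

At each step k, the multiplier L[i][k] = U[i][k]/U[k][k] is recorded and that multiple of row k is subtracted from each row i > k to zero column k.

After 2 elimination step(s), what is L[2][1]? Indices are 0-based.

L[2][1] = -4

[col 0] pivot 4
  R1 -= 2*R0 → (0, -2, 0)  (L[1][0] := 2)
  R2 -= 2*R0 → (0, 8, -3)  (L[2][0] := 2)
[col 1] pivot -2
  R2 -= -4*R1 → (0, 0, -3)  (L[2][1] := -4)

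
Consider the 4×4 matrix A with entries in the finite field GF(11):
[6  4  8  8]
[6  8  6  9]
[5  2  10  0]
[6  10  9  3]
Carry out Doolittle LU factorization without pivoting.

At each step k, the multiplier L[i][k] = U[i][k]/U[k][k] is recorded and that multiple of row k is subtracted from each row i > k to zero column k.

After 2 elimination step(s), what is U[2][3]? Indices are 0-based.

k=0: U[0][0]=6
  eliminate (1,0): mult=1, new row 1: (0, 4, 9, 1); set L[1][0]=1
  eliminate (2,0): mult=10, new row 2: (0, 6, 7, 8); set L[2][0]=10
  eliminate (3,0): mult=1, new row 3: (0, 6, 1, 6); set L[3][0]=1
k=1: U[1][1]=4
  eliminate (2,1): mult=7, new row 2: (0, 0, 10, 1); set L[2][1]=7
  eliminate (3,1): mult=7, new row 3: (0, 0, 4, 10); set L[3][1]=7

U[2][3] = 1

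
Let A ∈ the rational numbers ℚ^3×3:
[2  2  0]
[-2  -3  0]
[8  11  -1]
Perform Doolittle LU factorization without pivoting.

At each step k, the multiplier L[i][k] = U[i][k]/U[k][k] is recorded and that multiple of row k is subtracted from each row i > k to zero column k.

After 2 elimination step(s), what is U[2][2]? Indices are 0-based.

[col 0] pivot 2
  R1 -= -1*R0 → (0, -1, 0)  (L[1][0] := -1)
  R2 -= 4*R0 → (0, 3, -1)  (L[2][0] := 4)
[col 1] pivot -1
  R2 -= -3*R1 → (0, 0, -1)  (L[2][1] := -3)

U[2][2] = -1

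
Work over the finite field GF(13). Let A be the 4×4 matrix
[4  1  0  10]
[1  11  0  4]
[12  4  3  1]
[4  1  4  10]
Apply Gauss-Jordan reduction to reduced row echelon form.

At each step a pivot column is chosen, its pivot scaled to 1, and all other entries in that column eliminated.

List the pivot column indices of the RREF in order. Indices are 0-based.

pivot columns: 0, 1, 2, 3

[1] R0 /= 4  ⇒  (1, 10, 0, 9)
     R1 -= 1·R0  ⇒  (0, 1, 0, 8)
     R2 -= 12·R0  ⇒  (0, 1, 3, 10)
     R3 -= 4·R0  ⇒  (0, 0, 4, 0)
[2] R1 /= 1  ⇒  (0, 1, 0, 8)
     R0 -= 10·R1  ⇒  (1, 0, 0, 7)
     R2 -= 1·R1  ⇒  (0, 0, 3, 2)
[3] R2 /= 3  ⇒  (0, 0, 1, 5)
     R3 -= 4·R2  ⇒  (0, 0, 0, 6)
[4] R3 /= 6  ⇒  (0, 0, 0, 1)
     R0 -= 7·R3  ⇒  (1, 0, 0, 0)
     R1 -= 8·R3  ⇒  (0, 1, 0, 0)
     R2 -= 5·R3  ⇒  (0, 0, 1, 0)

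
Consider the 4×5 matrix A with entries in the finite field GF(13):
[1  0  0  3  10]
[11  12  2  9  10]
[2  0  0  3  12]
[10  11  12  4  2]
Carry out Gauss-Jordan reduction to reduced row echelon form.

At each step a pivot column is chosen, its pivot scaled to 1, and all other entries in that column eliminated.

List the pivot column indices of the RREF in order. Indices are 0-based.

pivot(0,0)=1: scale R0 → (1, 0, 0, 3, 10)
  clear (1,0): R1 −= (11)R0 → (0, 12, 2, 2, 4)
  clear (2,0): R2 −= (2)R0 → (0, 0, 0, 10, 5)
  clear (3,0): R3 −= (10)R0 → (0, 11, 12, 0, 6)
pivot(1,1)=12: scale R1 → (0, 1, 11, 11, 9)
  clear (3,1): R3 −= (11)R1 → (0, 0, 8, 9, 11)
pivot(2,2): swap R2↔R3
pivot(2,2)=8: scale R2 → (0, 0, 1, 6, 3)
  clear (1,2): R1 −= (11)R2 → (0, 1, 0, 10, 2)
pivot(3,3)=10: scale R3 → (0, 0, 0, 1, 7)
  clear (0,3): R0 −= (3)R3 → (1, 0, 0, 0, 2)
  clear (1,3): R1 −= (10)R3 → (0, 1, 0, 0, 10)
  clear (2,3): R2 −= (6)R3 → (0, 0, 1, 0, 0)

pivot columns: 0, 1, 2, 3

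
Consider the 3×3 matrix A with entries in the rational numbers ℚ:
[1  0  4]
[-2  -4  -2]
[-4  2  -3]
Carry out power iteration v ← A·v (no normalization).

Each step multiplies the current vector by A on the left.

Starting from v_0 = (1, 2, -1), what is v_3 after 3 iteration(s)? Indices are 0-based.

v_3 = (-43, -120, 67)

v_0 = (1, 2, -1).
v_1 = A·v_0 = (-3, -8, 3).
v_2 = A·v_1 = (9, 32, -13).
v_3 = A·v_2 = (-43, -120, 67).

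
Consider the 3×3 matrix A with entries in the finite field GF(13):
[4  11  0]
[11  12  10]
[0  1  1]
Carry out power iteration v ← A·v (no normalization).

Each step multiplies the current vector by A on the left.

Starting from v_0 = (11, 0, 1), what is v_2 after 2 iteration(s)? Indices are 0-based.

v_0 = (11, 0, 1).
v_1 = A·v_0 = (5, 1, 1).
v_2 = A·v_1 = (5, 12, 2).

v_2 = (5, 12, 2)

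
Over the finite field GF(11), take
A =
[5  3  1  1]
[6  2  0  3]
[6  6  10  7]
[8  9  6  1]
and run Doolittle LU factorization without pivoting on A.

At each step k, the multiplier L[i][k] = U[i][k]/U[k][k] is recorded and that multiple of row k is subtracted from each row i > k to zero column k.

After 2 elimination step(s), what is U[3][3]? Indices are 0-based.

k=0: U[0][0]=5
  eliminate (1,0): mult=10, new row 1: (0, 5, 1, 4); set L[1][0]=10
  eliminate (2,0): mult=10, new row 2: (0, 9, 0, 8); set L[2][0]=10
  eliminate (3,0): mult=6, new row 3: (0, 2, 0, 6); set L[3][0]=6
k=1: U[1][1]=5
  eliminate (2,1): mult=4, new row 2: (0, 0, 7, 3); set L[2][1]=4
  eliminate (3,1): mult=7, new row 3: (0, 0, 4, 0); set L[3][1]=7

U[3][3] = 0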